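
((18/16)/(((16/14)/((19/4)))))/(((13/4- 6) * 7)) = -171/704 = -0.24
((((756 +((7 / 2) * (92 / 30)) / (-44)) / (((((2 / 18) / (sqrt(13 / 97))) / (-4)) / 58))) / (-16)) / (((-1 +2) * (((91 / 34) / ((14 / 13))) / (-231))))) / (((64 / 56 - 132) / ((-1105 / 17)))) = -108445386987 * sqrt(1261) / 2310152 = -1666971.10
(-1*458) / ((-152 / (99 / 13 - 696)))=-107859 / 52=-2074.21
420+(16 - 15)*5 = 425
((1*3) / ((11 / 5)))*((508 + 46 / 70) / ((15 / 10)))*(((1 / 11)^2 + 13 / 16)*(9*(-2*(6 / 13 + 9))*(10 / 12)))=-7456163445 / 138424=-53864.67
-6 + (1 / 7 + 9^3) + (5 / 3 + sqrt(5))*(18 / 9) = 2*sqrt(5) + 15256 / 21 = 730.95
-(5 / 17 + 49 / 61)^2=-1295044 / 1075369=-1.20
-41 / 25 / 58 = -0.03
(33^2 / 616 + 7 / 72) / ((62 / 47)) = 11045 / 7812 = 1.41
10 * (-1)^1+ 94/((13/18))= 1562/13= 120.15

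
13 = 13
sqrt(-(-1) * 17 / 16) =sqrt(17) / 4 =1.03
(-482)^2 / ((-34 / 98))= -11383876 / 17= -669639.76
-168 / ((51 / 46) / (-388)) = 999488 / 17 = 58793.41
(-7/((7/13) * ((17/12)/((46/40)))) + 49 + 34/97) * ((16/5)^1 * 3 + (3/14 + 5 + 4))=30092133/41225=729.95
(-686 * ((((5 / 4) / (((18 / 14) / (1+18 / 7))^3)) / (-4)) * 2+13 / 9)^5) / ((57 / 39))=7335547221924416290357065959 / 64093085856535855104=114451459.53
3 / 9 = 1 / 3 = 0.33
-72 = -72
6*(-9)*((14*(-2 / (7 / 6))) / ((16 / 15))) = 1215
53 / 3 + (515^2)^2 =211032901928 / 3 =70344300642.67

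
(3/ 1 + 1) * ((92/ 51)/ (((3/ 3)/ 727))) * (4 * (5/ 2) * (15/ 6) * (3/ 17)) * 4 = 26753600/ 289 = 92573.01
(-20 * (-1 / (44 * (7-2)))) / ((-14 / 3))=-3 / 154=-0.02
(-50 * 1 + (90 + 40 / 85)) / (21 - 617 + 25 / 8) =-5504 / 80631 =-0.07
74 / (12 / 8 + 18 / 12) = 74 / 3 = 24.67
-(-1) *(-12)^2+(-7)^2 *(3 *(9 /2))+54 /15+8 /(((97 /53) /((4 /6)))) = 2362961 /2910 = 812.01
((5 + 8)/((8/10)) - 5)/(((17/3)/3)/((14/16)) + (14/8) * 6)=567/638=0.89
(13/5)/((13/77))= 77/5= 15.40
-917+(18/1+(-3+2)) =-900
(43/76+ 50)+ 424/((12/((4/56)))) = 84731/1596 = 53.09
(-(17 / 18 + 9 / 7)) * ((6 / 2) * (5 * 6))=-1405 / 7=-200.71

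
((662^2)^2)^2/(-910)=-18443099949536387051648/455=-40534285603376674838.79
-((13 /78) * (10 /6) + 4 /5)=-97 /90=-1.08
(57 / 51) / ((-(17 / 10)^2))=-1900 / 4913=-0.39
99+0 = 99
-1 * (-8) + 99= 107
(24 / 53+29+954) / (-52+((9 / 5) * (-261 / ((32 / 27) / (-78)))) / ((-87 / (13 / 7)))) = -29188880 / 21132319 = -1.38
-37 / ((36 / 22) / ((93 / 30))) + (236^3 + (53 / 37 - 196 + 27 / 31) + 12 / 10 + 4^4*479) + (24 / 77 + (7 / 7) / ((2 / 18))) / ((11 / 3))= 2319955322319751 / 174871620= 13266619.95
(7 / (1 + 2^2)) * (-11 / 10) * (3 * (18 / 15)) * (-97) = 67221 / 125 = 537.77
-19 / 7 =-2.71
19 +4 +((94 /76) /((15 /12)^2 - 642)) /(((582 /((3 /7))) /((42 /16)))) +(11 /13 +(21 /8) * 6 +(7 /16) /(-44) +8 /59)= 405059681206419 /10197415012928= 39.72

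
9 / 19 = 0.47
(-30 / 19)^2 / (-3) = -300 / 361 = -0.83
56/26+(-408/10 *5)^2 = 41618.15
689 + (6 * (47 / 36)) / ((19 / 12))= 13185 / 19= 693.95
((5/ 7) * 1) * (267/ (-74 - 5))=-1335/ 553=-2.41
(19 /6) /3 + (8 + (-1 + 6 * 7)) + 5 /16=7253 /144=50.37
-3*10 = -30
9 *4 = 36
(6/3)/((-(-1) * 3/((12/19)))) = 8/19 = 0.42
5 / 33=0.15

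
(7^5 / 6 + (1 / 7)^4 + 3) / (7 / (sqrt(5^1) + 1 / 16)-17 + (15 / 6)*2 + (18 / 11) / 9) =-319.64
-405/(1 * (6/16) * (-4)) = 270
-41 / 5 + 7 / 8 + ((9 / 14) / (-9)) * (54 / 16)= -4237 / 560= -7.57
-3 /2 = -1.50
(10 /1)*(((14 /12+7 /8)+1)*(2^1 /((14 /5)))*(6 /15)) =365 /42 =8.69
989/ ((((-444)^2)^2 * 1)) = 989/ 38862602496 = 0.00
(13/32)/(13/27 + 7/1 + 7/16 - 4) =351/3386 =0.10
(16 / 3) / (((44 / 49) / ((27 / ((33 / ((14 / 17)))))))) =8232 / 2057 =4.00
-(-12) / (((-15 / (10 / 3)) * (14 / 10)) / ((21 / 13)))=-40 / 13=-3.08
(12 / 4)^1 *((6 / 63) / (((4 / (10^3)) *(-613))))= -500 / 4291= -0.12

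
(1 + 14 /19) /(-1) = -1.74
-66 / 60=-11 / 10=-1.10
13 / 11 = 1.18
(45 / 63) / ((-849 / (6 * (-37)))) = 370 / 1981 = 0.19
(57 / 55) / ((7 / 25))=285 / 77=3.70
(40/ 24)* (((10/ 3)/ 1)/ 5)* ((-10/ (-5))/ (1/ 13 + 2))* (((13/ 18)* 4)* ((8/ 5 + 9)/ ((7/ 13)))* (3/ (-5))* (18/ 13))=-143312/ 2835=-50.55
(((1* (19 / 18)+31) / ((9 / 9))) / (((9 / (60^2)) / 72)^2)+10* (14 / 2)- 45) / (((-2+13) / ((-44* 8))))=-850821120800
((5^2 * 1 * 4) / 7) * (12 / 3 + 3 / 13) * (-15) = -82500 / 91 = -906.59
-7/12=-0.58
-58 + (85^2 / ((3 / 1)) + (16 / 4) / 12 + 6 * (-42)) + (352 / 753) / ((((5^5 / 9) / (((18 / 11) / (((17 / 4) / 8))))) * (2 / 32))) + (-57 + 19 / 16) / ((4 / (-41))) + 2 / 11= 75221037934307 / 28162200000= 2670.99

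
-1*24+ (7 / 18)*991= 6505 / 18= 361.39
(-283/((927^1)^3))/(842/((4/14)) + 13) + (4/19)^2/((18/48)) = 100605014497517/851212740714480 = 0.12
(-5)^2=25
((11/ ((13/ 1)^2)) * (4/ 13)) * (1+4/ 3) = 308/ 6591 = 0.05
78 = 78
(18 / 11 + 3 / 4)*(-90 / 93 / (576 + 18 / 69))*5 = -60375 / 3013076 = -0.02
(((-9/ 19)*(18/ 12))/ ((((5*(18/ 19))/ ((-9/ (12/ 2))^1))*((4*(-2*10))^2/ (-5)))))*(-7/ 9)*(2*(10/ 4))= 7/ 10240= 0.00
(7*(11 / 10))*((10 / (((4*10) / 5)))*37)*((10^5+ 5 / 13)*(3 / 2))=11111142735 / 208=53418955.46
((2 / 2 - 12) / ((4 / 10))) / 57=-55 / 114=-0.48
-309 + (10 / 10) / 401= -123908 / 401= -309.00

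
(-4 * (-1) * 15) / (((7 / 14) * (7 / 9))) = 1080 / 7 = 154.29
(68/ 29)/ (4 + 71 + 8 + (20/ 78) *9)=0.03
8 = 8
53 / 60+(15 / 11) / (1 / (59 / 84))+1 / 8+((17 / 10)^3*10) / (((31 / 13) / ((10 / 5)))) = 61830841 / 1432200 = 43.17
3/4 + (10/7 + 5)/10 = 39/28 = 1.39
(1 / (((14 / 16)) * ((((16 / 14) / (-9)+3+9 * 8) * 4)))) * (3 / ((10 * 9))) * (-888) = -2664 / 23585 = -0.11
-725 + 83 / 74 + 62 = -48979 / 74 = -661.88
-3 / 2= -1.50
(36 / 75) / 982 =6 / 12275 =0.00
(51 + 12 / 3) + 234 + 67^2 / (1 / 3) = 13756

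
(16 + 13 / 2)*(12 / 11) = 24.55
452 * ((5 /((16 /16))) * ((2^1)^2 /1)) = 9040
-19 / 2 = -9.50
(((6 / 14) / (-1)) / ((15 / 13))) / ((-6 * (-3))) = -0.02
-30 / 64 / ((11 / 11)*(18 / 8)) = -5 / 24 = -0.21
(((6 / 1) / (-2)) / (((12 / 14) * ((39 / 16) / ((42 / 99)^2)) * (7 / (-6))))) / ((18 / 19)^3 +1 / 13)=21509824 / 90033075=0.24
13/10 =1.30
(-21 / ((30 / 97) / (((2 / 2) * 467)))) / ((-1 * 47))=317093 / 470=674.67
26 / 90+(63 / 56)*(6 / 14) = 1943 / 2520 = 0.77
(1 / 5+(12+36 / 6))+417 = 2176 / 5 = 435.20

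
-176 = -176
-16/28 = -4/7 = -0.57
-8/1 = -8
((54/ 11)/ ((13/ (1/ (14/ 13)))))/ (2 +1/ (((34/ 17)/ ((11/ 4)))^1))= 8/ 77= 0.10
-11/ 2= -5.50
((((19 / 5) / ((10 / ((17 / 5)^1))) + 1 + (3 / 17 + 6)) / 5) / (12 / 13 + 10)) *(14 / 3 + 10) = 1715571 / 754375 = 2.27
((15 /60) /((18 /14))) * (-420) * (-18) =1470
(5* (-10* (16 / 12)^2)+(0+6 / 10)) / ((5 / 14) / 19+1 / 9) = -1056818 / 1555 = -679.63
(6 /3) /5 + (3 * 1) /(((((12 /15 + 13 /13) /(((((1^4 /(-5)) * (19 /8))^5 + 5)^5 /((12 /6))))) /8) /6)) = 34341892818247029427999423954893728949719501 /281474976710656000000000000000000000000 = 122006.91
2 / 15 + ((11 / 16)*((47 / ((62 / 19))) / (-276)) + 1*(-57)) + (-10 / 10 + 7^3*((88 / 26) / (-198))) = -3404419933 / 53389440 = -63.77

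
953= 953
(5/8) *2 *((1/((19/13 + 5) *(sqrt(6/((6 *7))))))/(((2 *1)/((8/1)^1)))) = 65 *sqrt(7)/84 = 2.05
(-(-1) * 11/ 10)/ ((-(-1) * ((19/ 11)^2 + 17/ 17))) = 1331/ 4820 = 0.28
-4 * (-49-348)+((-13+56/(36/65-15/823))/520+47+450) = 2389861987/1146120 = 2085.18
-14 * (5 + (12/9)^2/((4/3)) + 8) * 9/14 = -129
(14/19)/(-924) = -1/1254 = -0.00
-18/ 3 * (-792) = 4752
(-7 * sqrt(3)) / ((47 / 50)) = -12.90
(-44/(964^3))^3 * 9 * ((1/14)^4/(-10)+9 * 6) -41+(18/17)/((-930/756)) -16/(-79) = -7484513407623316344487891457221156757/179664875318854214868321486053703680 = -41.66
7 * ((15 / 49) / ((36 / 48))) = 20 / 7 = 2.86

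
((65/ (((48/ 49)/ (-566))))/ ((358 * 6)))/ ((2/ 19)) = -17125745/ 103104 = -166.10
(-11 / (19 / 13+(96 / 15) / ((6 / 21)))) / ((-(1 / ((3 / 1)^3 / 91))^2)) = 1215 / 29939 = 0.04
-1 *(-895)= 895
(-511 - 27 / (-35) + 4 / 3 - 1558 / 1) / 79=-217024 / 8295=-26.16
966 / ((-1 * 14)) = -69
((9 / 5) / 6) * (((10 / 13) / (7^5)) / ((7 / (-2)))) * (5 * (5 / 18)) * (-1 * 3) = 25 / 1529437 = 0.00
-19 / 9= -2.11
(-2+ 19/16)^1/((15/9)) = -39/80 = -0.49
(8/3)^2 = 64/9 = 7.11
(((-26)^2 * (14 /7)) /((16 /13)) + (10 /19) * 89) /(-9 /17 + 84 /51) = 739891 /722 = 1024.78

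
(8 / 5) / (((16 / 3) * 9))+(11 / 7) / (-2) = -79 / 105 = -0.75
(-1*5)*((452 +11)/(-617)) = 2315/617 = 3.75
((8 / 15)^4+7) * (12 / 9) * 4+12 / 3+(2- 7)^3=-12641339 / 151875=-83.24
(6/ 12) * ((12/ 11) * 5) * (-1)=-30/ 11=-2.73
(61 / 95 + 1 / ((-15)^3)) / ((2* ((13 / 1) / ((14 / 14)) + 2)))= 20578 / 961875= 0.02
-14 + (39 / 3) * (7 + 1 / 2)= 167 / 2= 83.50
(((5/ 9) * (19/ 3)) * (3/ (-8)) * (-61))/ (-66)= -5795/ 4752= -1.22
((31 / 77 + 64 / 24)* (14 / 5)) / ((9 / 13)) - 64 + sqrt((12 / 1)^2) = -58786 / 1485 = -39.59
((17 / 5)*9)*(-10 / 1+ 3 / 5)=-287.64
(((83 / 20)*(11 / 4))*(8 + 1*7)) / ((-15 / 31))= -28303 / 80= -353.79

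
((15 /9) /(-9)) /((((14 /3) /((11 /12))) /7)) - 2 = -2.25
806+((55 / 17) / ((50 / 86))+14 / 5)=814.36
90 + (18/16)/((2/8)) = 189/2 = 94.50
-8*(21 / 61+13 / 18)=-4684 / 549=-8.53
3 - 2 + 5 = 6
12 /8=3 /2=1.50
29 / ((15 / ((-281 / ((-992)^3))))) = 8149 / 14642872320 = 0.00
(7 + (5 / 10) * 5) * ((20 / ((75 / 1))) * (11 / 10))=209 / 75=2.79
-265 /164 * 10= -1325 /82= -16.16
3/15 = 1/5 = 0.20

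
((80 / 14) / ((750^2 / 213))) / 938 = 71 / 30778125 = 0.00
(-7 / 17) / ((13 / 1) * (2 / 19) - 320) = 133 / 102918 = 0.00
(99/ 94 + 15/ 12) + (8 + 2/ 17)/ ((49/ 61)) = 1943273/ 156604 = 12.41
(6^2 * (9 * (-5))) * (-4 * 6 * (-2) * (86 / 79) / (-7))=12092.88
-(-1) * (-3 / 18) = -1 / 6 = -0.17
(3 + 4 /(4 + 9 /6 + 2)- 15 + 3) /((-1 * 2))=127 /30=4.23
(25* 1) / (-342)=-25 / 342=-0.07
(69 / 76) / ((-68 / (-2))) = 0.03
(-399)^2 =159201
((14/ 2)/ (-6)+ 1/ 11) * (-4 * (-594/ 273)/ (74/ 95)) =-40470/ 3367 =-12.02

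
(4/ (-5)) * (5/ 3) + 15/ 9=1/ 3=0.33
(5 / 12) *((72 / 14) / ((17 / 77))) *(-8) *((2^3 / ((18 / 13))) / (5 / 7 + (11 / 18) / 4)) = -3843840 / 7429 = -517.41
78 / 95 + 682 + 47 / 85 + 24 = 1142409 / 1615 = 707.37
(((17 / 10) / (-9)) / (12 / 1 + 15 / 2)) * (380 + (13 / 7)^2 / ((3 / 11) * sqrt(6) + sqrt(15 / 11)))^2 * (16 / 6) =-193686746015368 / 51917675355 - 2956096 * sqrt(165) / 440559 + 72307664 * sqrt(110) / 1331222445 + 2956096 * sqrt(6) / 146853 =-3766.96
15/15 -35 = -34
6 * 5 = 30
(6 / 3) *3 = 6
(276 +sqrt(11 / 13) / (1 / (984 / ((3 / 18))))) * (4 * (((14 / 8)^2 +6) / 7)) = 10005 / 7 +214020 * sqrt(143) / 91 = 29553.54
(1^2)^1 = 1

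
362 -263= 99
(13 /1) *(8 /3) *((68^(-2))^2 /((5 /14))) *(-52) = -1183 /5011260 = -0.00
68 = 68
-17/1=-17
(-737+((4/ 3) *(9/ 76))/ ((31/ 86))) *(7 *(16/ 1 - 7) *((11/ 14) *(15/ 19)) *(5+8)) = -8375184675/ 22382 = -374192.86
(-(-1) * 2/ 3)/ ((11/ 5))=0.30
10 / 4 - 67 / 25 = -0.18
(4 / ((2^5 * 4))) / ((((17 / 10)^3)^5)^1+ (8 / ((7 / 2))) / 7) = 1531250000000000 / 140274729523980973857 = 0.00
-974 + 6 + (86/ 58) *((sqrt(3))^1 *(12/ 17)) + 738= -230 + 516 *sqrt(3)/ 493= -228.19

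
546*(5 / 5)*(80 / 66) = 661.82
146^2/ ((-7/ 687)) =-14644092/ 7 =-2092013.14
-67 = -67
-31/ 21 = -1.48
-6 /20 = -3 /10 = -0.30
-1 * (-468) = 468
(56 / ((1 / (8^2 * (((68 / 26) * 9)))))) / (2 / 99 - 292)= -54286848 / 187889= -288.93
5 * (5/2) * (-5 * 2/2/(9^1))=-125/18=-6.94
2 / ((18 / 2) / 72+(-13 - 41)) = -16 / 431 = -0.04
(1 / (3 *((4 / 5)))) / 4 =5 / 48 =0.10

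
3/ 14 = 0.21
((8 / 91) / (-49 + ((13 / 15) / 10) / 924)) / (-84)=13200 / 618016217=0.00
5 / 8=0.62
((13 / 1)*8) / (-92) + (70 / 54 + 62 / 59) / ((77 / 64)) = 0.82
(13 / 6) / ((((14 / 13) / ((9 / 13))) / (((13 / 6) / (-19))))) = -169 / 1064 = -0.16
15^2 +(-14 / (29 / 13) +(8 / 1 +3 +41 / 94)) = 627417 / 2726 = 230.16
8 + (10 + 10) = 28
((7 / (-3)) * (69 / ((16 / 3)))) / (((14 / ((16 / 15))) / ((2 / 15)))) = -0.31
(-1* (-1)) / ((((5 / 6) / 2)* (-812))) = -3 / 1015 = -0.00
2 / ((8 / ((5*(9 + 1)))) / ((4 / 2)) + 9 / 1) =50 / 227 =0.22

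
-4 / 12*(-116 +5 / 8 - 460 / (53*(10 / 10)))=17533 / 424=41.35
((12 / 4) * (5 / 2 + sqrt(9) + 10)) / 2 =93 / 4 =23.25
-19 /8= -2.38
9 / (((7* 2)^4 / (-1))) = -9 / 38416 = -0.00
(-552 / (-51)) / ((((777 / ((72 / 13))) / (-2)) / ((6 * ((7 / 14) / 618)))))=-4416 / 5895617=-0.00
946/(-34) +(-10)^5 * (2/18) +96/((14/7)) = -11090.93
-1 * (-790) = 790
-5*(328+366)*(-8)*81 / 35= 449712 / 7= 64244.57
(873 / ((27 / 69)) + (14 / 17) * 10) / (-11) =-38067 / 187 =-203.57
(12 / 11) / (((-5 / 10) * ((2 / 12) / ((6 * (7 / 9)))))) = -672 / 11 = -61.09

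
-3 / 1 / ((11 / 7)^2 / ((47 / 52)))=-6909 / 6292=-1.10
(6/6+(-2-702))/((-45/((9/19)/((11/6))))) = 222/55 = 4.04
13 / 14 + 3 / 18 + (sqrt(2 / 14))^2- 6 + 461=9581 / 21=456.24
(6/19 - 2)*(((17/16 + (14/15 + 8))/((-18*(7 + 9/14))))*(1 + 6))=235102/274455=0.86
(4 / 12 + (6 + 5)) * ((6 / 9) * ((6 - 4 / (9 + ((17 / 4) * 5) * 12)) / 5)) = 2686 / 297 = 9.04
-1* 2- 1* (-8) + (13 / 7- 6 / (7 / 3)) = 37 / 7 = 5.29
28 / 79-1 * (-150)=11878 / 79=150.35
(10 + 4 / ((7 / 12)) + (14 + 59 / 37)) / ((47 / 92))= 773260 / 12173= 63.52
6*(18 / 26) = 54 / 13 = 4.15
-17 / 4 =-4.25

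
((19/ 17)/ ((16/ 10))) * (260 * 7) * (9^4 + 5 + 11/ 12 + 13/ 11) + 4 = 37475617477/ 4488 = 8350182.15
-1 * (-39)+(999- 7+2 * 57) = 1145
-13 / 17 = -0.76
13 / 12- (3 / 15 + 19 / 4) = -58 / 15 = -3.87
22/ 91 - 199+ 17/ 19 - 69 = -461407/ 1729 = -266.86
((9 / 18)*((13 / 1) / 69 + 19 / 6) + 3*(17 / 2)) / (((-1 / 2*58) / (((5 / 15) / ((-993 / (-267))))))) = -667589 / 7947972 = -0.08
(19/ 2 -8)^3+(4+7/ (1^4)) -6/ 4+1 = 111/ 8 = 13.88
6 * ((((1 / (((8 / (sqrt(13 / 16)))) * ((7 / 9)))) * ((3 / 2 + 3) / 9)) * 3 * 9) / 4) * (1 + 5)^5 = 177147 * sqrt(13) / 28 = 22811.16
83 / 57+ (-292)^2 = 4860131 / 57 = 85265.46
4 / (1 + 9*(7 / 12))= 16 / 25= 0.64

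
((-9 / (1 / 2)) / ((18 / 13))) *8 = -104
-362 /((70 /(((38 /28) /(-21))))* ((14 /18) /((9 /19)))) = 4887 /24010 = 0.20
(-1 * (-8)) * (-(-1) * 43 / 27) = 344 / 27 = 12.74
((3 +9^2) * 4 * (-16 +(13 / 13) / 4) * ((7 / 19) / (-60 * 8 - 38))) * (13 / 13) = 3.76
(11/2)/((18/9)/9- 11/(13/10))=-1287/1928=-0.67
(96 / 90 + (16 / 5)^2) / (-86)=-424 / 3225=-0.13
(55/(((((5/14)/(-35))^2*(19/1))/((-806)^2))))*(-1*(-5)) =1715753639600/19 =90302823136.84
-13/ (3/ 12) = -52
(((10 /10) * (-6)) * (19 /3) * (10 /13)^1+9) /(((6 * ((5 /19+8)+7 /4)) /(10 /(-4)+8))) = -54967 /29679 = -1.85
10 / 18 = 5 / 9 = 0.56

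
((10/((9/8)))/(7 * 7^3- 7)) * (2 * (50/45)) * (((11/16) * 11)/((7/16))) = 96800/678699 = 0.14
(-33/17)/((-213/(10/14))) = 55/8449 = 0.01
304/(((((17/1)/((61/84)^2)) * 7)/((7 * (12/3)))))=282796/7497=37.72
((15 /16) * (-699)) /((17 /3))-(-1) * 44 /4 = -28463 /272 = -104.64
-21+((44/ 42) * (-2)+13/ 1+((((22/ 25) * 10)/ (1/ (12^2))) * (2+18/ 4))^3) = 558824660129.94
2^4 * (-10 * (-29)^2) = -134560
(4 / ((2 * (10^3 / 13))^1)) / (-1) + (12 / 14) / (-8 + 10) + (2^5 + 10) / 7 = 22409 / 3500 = 6.40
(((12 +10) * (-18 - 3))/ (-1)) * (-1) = -462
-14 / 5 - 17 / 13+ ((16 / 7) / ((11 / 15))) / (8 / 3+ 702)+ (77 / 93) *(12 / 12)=-1611442114 / 491996505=-3.28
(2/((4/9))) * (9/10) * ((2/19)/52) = 81/9880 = 0.01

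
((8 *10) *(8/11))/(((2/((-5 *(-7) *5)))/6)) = 336000/11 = 30545.45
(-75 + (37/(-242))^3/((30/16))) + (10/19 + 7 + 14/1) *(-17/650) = -4959803232559/65636335050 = -75.56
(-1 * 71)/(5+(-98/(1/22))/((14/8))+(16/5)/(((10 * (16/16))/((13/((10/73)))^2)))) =-44375/1034327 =-0.04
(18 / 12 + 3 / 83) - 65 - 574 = -105819 / 166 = -637.46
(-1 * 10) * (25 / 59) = -250 / 59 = -4.24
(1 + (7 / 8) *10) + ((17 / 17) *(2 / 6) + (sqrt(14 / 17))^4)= 37321 / 3468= 10.76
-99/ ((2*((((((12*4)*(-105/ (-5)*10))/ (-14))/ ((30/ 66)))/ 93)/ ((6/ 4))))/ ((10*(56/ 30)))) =651/ 8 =81.38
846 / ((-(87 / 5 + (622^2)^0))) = -2115 / 46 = -45.98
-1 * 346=-346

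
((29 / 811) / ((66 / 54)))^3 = 17779581 / 709971013961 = 0.00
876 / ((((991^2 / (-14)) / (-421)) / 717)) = 3701974248 / 982081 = 3769.52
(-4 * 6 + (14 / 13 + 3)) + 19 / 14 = -3379 / 182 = -18.57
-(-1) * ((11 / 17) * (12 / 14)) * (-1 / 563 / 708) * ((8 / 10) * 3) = -66 / 19764115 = -0.00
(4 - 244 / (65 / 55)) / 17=-2632 / 221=-11.91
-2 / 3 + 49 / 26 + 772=60311 / 78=773.22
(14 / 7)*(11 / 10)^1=11 / 5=2.20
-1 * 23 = -23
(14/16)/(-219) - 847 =-1483951/1752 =-847.00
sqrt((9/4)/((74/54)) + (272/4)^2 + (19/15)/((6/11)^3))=sqrt(205519327910)/6660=68.07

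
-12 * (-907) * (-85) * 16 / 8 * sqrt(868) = -3700560 * sqrt(217) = -54512652.81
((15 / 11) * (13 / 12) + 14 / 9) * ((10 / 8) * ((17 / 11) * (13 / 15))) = 5.08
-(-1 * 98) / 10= 9.80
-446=-446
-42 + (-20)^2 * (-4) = -1642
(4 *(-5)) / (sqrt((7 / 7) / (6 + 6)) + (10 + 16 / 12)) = -8160 / 4621 + 120 *sqrt(3) / 4621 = -1.72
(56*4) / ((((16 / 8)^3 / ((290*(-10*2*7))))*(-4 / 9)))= 2557800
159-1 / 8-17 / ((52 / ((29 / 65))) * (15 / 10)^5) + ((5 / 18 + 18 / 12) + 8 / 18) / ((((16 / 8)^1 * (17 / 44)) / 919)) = 78239924161 / 27925560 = 2801.73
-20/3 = -6.67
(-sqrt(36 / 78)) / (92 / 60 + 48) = -15* sqrt(78) / 9659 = -0.01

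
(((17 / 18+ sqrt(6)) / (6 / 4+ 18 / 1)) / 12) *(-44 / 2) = -11 *sqrt(6) / 117 - 187 / 2106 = -0.32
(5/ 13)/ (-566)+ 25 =183945/ 7358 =25.00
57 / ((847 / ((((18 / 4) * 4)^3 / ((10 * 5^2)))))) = 166212 / 105875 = 1.57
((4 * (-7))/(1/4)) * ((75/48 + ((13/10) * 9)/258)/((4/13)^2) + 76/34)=-2152.44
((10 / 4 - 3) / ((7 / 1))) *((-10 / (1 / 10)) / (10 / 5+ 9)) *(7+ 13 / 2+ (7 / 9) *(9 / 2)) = 850 / 77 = 11.04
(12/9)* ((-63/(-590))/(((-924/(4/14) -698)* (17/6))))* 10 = -126/985949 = -0.00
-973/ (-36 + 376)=-973/ 340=-2.86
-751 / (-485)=751 / 485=1.55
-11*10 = -110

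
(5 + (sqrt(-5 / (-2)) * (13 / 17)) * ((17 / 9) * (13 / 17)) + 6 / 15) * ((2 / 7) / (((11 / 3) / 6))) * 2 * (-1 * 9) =-17496 / 385 - 6084 * sqrt(10) / 1309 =-60.14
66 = 66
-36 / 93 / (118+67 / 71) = -284 / 87265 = -0.00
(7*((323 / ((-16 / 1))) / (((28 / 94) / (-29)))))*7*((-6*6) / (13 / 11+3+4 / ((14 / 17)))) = -24547677 / 64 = -383557.45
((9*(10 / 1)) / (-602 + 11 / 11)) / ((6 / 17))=-255 / 601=-0.42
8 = 8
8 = 8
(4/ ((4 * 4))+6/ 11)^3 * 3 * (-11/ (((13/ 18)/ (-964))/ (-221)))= -4742789625/ 968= -4899576.06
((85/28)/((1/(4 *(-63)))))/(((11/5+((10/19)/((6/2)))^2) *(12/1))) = -4142475/144956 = -28.58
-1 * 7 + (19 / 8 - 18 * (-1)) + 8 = 171 / 8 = 21.38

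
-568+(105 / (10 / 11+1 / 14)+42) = -63256 / 151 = -418.91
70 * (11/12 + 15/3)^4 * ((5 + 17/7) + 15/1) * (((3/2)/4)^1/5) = 3989633917/27648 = 144301.00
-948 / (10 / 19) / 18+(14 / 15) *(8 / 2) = -96.33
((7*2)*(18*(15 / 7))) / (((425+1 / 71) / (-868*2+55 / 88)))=-133068555 / 60352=-2204.87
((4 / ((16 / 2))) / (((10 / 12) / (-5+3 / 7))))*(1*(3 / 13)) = -288 / 455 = -0.63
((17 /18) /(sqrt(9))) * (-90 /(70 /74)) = -629 /21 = -29.95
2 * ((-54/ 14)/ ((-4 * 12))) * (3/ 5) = 27/ 280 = 0.10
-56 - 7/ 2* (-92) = 266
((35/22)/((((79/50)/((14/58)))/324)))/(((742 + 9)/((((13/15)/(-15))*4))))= -458640/18925951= -0.02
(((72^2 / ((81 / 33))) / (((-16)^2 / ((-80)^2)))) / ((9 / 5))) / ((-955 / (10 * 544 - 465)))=-152809.77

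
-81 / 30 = -27 / 10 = -2.70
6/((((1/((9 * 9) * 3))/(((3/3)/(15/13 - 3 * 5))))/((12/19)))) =-6318/95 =-66.51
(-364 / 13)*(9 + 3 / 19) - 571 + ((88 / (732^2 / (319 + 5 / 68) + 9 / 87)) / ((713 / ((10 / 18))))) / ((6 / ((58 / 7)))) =-2238655658843251423 / 2705582368577277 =-827.42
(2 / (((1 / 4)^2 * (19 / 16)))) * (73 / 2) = 18688 / 19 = 983.58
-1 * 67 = -67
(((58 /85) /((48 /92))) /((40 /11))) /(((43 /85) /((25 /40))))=7337 /16512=0.44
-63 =-63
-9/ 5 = -1.80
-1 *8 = -8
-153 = -153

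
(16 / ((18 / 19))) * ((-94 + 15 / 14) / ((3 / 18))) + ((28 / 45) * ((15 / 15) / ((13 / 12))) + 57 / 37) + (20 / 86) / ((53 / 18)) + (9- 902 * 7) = -1809336348488 / 115100895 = -15719.57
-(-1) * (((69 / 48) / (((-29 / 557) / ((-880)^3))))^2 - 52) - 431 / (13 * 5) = 19352429170146575356794949 / 54665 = 354018643924752133116.16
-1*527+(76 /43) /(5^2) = -566449 /1075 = -526.93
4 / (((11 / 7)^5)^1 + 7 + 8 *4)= 16807 / 204131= 0.08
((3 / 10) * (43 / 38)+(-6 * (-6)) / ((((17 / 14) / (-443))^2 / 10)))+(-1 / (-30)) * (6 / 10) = 26309926133387 / 549100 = 47914635.10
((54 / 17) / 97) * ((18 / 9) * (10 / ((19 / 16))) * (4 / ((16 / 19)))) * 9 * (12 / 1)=282.94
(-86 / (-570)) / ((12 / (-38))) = -43 / 90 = -0.48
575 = 575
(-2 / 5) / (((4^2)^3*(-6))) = 1 / 61440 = 0.00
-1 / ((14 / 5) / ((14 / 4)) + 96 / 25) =-25 / 116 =-0.22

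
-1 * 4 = -4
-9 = -9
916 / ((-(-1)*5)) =183.20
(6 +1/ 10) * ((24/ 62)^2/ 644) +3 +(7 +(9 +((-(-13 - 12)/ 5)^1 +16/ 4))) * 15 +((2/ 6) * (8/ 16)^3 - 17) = 6703313677/ 18566520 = 361.04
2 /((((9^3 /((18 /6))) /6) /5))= 20 /81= 0.25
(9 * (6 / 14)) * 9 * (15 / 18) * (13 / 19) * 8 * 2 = 42120 / 133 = 316.69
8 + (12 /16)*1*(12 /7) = 65 /7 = 9.29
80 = 80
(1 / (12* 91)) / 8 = 0.00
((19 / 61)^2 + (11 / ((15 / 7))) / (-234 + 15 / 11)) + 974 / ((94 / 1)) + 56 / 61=76224432421 / 6713037495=11.35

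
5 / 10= 1 / 2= 0.50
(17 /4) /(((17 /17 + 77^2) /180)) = 0.13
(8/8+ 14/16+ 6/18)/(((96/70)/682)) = 1098.19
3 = 3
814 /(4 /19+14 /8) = 61864 /149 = 415.19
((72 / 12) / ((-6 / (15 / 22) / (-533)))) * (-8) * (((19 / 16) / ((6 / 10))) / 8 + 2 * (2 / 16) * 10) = -2811575 / 352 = -7987.43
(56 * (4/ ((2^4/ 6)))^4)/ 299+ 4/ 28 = 4567/ 4186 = 1.09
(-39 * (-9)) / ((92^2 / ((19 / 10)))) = 6669 / 84640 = 0.08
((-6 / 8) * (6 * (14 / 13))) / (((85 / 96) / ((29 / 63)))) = -2784 / 1105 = -2.52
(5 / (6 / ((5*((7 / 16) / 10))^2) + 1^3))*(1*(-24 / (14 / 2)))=-0.14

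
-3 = -3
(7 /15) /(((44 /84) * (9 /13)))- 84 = -40943 /495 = -82.71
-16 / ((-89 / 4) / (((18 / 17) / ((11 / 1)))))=1152 / 16643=0.07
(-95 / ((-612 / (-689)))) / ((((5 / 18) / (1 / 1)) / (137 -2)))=-1767285 / 34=-51978.97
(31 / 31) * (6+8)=14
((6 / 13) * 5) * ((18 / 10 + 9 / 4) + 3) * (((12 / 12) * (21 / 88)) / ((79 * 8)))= 8883 / 1446016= 0.01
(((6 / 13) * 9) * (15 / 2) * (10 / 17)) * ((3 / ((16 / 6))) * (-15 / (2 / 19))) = -5194125 / 1768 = -2937.85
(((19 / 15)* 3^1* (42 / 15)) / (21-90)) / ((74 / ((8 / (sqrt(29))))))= -1064* sqrt(29) / 1850925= -0.00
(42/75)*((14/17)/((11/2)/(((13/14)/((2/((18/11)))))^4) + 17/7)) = 257097325212/10556949643025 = 0.02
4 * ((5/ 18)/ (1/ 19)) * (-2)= -380/ 9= -42.22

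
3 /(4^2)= 3 /16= 0.19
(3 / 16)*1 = 3 / 16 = 0.19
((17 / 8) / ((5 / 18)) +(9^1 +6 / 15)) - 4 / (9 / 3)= 943 / 60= 15.72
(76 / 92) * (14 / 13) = 266 / 299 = 0.89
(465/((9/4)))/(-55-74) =-620/387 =-1.60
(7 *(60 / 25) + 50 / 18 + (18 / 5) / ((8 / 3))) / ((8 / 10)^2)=18835 / 576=32.70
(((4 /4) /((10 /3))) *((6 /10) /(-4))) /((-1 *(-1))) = -9 /200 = -0.04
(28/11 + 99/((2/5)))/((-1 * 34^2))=-5501/25432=-0.22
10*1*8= 80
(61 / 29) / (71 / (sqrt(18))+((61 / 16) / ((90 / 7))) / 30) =-1125230400 / 15156870232459+1347114240000 * sqrt(2) / 15156870232459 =0.13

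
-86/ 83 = -1.04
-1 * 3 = -3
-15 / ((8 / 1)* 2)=-15 / 16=-0.94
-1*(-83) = 83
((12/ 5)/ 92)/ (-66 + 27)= -1/ 1495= -0.00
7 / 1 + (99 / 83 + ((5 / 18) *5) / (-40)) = 97505 / 11952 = 8.16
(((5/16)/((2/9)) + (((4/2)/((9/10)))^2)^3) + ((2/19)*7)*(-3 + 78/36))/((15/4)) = 7833595483/242337096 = 32.33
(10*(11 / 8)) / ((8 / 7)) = 385 / 32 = 12.03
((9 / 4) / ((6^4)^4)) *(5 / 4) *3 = 0.00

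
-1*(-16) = 16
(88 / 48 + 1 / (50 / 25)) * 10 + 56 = 238 / 3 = 79.33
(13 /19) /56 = 13 /1064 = 0.01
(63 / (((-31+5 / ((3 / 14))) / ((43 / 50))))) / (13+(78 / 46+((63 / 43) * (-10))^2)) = -15026823 / 487683100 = -0.03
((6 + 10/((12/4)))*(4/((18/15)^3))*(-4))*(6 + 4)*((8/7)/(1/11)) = -10864.20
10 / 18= 5 / 9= 0.56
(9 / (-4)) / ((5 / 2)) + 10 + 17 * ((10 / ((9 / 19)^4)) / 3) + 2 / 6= 223402463 / 196830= 1135.00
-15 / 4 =-3.75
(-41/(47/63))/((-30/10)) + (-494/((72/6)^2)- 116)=-342161/3384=-101.11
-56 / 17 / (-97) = 56 / 1649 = 0.03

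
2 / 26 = 1 / 13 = 0.08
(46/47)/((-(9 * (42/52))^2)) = -0.02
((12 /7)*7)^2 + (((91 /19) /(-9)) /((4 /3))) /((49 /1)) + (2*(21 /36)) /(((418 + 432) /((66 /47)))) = 4590536171 /31880100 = 143.99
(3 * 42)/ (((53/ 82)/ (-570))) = -111117.74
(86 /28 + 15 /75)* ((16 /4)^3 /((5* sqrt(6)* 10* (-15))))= -1832* sqrt(6) /39375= -0.11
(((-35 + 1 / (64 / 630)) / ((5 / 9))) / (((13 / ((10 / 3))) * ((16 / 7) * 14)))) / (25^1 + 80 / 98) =-1029 / 73216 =-0.01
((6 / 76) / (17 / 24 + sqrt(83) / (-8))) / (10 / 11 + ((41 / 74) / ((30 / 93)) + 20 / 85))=-7472520 * sqrt(83) / 1723156987- 42344280 / 1723156987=-0.06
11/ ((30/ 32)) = 176/ 15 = 11.73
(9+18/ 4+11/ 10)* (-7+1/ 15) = -7592/ 75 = -101.23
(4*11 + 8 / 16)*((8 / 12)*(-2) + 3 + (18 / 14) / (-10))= 28747 / 420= 68.45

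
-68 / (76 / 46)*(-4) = 3128 / 19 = 164.63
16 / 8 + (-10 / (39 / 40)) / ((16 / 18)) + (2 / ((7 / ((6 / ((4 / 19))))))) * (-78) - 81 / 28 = -647.57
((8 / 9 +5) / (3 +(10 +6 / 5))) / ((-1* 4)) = -265 / 2556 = -0.10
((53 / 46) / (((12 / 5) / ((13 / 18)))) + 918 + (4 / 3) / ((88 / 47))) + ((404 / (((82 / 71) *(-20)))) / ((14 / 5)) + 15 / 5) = 28727157037 / 31367952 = 915.81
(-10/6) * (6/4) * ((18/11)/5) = -9/11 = -0.82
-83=-83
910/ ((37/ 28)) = 25480/ 37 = 688.65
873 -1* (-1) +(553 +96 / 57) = 27145 / 19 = 1428.68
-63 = -63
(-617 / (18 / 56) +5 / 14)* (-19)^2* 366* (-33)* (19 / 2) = 1112945105591 / 14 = 79496078970.79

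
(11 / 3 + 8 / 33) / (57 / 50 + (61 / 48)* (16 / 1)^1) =6450 / 35431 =0.18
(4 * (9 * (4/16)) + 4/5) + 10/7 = 393/35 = 11.23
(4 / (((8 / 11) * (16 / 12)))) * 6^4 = 5346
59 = 59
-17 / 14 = -1.21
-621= -621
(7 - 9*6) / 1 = -47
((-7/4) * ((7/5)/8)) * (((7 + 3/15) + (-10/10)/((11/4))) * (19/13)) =-43757/14300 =-3.06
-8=-8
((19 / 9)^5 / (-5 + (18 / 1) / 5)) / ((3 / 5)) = -61902475 / 1240029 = -49.92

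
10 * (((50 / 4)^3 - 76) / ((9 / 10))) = 375425 / 18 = 20856.94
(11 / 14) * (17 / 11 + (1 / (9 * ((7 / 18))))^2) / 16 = 877 / 10976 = 0.08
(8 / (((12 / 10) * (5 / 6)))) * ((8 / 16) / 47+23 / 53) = 8860 / 2491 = 3.56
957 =957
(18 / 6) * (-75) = -225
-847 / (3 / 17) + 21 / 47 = -4799.22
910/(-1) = -910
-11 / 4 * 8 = -22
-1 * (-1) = 1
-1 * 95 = -95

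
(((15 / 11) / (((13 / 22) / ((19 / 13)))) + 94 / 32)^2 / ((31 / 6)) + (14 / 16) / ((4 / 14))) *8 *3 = 3661533537 / 14166256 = 258.47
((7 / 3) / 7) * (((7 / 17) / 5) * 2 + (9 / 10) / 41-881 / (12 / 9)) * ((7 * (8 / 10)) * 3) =-64457771 / 17425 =-3699.15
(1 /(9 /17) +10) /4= 107 /36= 2.97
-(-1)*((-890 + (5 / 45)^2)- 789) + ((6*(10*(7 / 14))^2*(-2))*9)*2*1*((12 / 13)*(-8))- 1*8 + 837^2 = 777913159 / 1053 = 738758.94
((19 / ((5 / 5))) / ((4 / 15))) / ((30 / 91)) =1729 / 8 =216.12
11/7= 1.57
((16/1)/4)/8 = 1/2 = 0.50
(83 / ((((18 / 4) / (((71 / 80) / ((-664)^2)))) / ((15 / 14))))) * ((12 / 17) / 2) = 71 / 5057024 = 0.00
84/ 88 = 21/ 22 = 0.95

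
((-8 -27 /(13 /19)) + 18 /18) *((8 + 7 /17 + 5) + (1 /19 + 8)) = -4187532 /4199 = -997.27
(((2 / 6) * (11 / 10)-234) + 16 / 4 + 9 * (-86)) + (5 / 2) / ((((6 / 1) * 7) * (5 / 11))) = -421471 / 420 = -1003.50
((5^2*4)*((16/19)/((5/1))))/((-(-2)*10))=0.84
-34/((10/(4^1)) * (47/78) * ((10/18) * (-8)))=5967/1175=5.08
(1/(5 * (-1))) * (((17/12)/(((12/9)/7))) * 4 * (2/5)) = -119/50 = -2.38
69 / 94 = 0.73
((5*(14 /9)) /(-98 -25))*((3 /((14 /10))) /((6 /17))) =-425 /1107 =-0.38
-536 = -536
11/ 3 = 3.67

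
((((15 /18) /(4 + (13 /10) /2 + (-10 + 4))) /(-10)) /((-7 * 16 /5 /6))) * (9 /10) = -5 /336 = -0.01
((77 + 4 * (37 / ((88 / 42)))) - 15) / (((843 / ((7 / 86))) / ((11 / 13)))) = 10213 / 942474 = 0.01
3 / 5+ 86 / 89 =1.57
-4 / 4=-1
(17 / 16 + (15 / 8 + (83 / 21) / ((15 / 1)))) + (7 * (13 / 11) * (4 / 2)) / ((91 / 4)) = 217783 / 55440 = 3.93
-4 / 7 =-0.57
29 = 29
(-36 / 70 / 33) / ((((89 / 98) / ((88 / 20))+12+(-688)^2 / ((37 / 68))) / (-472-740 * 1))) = 7533792 / 346984954405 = 0.00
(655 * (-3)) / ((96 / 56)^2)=-32095 / 48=-668.65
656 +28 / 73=47916 / 73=656.38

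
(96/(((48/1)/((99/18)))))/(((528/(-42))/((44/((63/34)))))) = -187/9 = -20.78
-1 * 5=-5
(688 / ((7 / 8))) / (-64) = -86 / 7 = -12.29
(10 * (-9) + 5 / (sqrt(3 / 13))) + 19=-71 + 5 * sqrt(39) / 3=-60.59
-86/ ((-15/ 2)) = 172/ 15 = 11.47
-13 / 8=-1.62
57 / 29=1.97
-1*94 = -94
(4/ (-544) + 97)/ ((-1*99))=-4397/ 4488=-0.98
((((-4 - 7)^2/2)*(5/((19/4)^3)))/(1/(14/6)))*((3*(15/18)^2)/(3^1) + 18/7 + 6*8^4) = 161878.90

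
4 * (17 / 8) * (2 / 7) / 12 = 0.20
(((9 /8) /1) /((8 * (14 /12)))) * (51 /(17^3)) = 81 /64736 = 0.00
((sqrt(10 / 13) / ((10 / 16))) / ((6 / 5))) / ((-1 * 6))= -0.19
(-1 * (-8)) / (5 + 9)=4 / 7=0.57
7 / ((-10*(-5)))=7 / 50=0.14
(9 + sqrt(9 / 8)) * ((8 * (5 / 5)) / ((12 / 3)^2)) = 3 * sqrt(2) / 8 + 9 / 2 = 5.03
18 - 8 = 10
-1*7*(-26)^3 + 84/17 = 2091628/17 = 123036.94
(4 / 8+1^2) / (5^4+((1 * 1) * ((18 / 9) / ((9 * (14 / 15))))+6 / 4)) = 63 / 26323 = 0.00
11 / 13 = 0.85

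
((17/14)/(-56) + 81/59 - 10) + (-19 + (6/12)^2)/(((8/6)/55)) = -4522023/5782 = -782.09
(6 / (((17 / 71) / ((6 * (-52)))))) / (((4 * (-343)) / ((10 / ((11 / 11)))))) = 332280 / 5831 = 56.99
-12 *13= -156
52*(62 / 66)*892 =1437904 / 33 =43572.85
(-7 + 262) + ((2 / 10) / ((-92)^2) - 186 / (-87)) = 315580269 / 1227280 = 257.14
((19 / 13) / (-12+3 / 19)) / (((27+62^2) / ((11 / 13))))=-3971 / 147194775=-0.00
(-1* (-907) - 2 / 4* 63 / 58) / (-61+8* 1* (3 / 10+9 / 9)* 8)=525745 / 12876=40.83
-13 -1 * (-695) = 682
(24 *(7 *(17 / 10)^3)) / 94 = 103173 / 11750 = 8.78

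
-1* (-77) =77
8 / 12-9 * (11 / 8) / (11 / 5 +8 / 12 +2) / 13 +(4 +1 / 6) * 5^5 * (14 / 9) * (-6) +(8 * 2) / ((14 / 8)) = -58121651699 / 478296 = -121518.16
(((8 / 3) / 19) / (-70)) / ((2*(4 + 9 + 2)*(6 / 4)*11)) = -0.00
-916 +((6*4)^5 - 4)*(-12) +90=-95552266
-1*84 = -84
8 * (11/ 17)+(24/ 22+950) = 178822/ 187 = 956.27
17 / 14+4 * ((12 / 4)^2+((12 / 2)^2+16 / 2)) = 213.21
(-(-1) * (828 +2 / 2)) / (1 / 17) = 14093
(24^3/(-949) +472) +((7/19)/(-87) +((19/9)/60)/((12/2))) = 774982585601/1694192760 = 457.43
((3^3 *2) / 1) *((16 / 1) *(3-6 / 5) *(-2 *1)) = -15552 / 5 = -3110.40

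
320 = 320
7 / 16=0.44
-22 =-22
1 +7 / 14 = 1.50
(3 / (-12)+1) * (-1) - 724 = -2899 / 4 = -724.75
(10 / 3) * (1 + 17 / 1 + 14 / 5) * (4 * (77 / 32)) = 2002 / 3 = 667.33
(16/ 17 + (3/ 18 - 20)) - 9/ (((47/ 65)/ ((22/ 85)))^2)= -76781615/ 3830406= -20.05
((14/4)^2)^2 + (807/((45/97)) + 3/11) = 4989253/2640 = 1889.87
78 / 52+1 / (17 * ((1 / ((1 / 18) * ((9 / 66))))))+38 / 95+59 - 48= 144743 / 11220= 12.90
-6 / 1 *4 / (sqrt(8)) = -6 *sqrt(2) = -8.49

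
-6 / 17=-0.35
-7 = -7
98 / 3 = 32.67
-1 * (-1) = 1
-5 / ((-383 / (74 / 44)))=185 / 8426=0.02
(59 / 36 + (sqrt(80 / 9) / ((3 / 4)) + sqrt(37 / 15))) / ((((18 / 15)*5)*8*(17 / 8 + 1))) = sqrt(555) / 2250 + 59 / 5400 + 8*sqrt(5) / 675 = 0.05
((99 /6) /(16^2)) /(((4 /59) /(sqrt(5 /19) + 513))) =1947*sqrt(95) /38912 + 998811 /2048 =488.19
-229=-229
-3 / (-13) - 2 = -23 / 13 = -1.77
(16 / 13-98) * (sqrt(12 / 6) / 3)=-1258 * sqrt(2) / 39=-45.62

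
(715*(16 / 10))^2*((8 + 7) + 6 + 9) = 39262080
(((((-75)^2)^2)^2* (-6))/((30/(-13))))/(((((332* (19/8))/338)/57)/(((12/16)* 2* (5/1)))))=39590653381347656250/83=476995823871658509.04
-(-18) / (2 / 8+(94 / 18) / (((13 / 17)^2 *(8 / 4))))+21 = 711939 / 28687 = 24.82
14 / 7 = 2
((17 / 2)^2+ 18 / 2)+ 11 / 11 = 329 / 4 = 82.25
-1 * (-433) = 433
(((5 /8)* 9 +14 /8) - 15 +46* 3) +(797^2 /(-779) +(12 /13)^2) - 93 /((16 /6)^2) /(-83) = -478363671001 /699330112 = -684.03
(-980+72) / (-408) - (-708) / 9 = 8251 / 102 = 80.89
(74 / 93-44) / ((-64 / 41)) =82369 / 2976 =27.68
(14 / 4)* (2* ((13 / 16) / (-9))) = -91 / 144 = -0.63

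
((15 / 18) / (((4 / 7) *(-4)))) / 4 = -35 / 384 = -0.09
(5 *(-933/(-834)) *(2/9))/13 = 1555/16263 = 0.10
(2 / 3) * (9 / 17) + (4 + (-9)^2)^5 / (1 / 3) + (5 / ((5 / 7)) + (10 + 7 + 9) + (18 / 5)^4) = 141431070498342 / 10625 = 13311159576.31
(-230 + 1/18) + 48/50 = -103043/450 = -228.98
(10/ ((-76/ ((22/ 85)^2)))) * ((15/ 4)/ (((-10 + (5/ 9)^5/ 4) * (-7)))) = -42869574/ 90666540895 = -0.00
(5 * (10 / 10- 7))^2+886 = 1786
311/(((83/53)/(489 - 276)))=3510879/83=42299.75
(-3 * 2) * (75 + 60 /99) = -4990 /11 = -453.64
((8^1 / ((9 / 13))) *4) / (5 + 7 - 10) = 208 / 9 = 23.11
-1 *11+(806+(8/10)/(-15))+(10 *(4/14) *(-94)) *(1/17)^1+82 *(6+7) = 16467949/8925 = 1845.15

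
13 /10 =1.30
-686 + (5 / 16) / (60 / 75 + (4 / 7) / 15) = -965363 / 1408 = -685.63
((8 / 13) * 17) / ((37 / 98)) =13328 / 481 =27.71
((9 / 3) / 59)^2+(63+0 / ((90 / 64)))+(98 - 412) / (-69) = 67.55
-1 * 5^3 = -125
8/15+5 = 83/15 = 5.53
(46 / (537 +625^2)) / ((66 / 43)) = 989 / 12908346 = 0.00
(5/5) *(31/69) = 31/69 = 0.45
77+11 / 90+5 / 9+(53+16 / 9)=11921 / 90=132.46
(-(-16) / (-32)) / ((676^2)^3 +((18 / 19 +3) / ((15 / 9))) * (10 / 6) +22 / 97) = -1843 / 351751134254960516122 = -0.00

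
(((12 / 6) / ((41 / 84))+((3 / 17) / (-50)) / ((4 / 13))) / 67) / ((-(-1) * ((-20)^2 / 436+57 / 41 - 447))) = -62086509 / 452713774000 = -0.00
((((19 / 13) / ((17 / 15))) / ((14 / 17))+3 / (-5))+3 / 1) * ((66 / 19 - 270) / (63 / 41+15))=-62442918 / 976885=-63.92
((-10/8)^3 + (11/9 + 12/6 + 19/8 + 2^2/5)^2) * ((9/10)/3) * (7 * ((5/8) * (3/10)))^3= 433096153/16384000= 26.43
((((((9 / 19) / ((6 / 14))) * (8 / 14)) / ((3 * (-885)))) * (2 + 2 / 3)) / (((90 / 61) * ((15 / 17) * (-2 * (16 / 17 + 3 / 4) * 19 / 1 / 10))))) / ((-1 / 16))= -18052096 / 14880013875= -0.00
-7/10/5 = -7/50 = -0.14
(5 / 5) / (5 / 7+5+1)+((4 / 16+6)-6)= 75 / 188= 0.40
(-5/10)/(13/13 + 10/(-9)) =9/2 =4.50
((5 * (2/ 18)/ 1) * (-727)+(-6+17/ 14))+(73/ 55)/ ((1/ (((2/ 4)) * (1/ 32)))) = -90623081/ 221760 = -408.65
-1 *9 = -9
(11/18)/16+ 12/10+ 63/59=195917/84960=2.31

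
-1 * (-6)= 6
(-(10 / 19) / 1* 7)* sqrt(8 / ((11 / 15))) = -140* sqrt(330) / 209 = -12.17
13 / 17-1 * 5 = -72 / 17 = -4.24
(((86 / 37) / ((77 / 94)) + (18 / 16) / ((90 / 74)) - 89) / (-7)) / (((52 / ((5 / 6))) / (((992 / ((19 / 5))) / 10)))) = 100374559 / 19703684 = 5.09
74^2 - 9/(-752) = 5476.01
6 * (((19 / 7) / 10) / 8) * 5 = 1.02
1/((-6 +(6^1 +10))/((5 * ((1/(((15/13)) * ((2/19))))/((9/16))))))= 988/135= 7.32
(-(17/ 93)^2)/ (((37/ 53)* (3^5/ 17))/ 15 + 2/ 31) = -1301945/ 28434843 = -0.05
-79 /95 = -0.83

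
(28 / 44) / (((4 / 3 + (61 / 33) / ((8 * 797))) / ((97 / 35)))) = 1.32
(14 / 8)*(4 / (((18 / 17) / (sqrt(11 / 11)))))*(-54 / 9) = -119 / 3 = -39.67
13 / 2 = 6.50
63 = 63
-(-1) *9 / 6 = 3 / 2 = 1.50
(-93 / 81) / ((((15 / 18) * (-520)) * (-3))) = -0.00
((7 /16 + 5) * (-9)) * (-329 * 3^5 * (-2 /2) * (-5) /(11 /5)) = 1564962525 /176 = 8891832.53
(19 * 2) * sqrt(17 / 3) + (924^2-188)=38 * sqrt(51) / 3 + 853588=853678.46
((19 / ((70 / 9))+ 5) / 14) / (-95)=-521 / 93100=-0.01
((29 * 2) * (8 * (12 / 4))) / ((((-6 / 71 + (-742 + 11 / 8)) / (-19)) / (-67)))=-335501696 / 140241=-2392.32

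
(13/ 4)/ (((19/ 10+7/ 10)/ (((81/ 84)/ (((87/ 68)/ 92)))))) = 17595/ 203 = 86.67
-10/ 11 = -0.91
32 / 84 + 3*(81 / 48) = 5.44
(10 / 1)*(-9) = -90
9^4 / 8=6561 / 8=820.12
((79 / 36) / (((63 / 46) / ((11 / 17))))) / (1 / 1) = 19987 / 19278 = 1.04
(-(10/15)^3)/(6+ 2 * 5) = -1/54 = -0.02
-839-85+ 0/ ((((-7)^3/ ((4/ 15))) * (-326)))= -924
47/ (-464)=-47/ 464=-0.10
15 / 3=5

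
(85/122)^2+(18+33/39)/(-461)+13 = 13.44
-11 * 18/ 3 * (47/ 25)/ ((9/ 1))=-1034/ 75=-13.79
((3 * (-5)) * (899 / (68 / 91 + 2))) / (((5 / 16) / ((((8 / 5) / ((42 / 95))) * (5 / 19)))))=-373984 / 25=-14959.36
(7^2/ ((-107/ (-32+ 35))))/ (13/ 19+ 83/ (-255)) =-3.83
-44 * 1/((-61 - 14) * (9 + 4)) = 44/975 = 0.05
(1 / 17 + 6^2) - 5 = 528 / 17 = 31.06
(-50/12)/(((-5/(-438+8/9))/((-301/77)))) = 1423.92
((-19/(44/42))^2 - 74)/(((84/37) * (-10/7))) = -913049/11616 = -78.60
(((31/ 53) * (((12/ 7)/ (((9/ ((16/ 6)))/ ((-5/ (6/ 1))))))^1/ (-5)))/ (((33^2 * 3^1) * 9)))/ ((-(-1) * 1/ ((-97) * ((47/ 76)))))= -0.00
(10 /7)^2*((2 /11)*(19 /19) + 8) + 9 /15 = 46617 /2695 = 17.30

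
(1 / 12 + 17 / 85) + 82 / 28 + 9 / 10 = 1727 / 420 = 4.11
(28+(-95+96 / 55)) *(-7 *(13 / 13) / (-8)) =-57.10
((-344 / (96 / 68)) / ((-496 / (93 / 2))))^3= 390617891 / 32768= 11920.71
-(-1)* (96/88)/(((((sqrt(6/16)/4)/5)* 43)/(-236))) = -37760* sqrt(6)/473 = -195.54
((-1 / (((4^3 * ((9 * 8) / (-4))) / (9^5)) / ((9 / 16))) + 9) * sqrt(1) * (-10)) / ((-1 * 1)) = 387405 / 1024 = 378.33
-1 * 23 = -23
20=20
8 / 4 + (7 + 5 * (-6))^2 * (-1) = -527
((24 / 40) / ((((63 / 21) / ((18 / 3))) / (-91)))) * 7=-3822 / 5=-764.40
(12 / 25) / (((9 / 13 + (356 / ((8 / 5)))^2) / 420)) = 52416 / 12871805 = 0.00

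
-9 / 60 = -0.15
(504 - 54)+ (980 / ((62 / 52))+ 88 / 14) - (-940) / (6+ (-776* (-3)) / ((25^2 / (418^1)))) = 135540694448 / 105988659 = 1278.82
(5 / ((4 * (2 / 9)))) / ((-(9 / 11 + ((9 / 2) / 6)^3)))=-440 / 97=-4.54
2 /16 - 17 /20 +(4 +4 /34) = 2307 /680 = 3.39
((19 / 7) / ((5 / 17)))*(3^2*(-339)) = -985473 / 35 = -28156.37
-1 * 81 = -81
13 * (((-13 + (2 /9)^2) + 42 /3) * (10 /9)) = 11050 /729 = 15.16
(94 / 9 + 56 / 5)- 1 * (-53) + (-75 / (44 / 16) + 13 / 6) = 49043 / 990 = 49.54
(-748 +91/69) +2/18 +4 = -153712/207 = -742.57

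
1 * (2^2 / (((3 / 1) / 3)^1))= 4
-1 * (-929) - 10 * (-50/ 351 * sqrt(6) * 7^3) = 929+ 171500 * sqrt(6)/ 351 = 2125.83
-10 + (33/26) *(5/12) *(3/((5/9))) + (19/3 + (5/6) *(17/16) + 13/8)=707/416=1.70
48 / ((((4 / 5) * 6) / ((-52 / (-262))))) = 260 / 131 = 1.98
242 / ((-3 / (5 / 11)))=-110 / 3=-36.67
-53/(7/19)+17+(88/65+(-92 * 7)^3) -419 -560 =-121526445269/455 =-267091088.50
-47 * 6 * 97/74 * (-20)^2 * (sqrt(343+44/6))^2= -1916603600/37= -51800097.30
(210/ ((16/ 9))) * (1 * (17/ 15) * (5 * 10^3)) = 669375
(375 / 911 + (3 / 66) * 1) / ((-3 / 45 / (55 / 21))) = -229025 / 12754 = -17.96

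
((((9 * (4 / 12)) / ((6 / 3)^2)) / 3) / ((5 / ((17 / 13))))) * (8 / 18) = 0.03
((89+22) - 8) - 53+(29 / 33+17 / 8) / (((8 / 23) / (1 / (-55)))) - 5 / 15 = 5751041 / 116160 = 49.51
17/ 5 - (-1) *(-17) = -68/ 5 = -13.60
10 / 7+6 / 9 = 44 / 21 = 2.10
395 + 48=443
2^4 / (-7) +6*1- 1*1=19 / 7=2.71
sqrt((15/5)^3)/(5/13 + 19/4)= 52*sqrt(3)/89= 1.01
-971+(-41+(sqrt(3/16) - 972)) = -1984+sqrt(3)/4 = -1983.57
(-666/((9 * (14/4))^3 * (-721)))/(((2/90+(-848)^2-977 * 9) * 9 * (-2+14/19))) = -3515/960432240488742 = -0.00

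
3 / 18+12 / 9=3 / 2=1.50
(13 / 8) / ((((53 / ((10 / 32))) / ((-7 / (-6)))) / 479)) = 217945 / 40704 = 5.35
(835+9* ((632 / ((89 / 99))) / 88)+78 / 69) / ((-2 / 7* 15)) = -6505576 / 30705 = -211.87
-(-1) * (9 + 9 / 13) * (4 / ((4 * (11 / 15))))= 1890 / 143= 13.22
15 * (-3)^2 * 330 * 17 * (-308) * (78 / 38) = -9097288200 / 19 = -478804642.11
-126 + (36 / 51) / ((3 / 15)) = -2082 / 17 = -122.47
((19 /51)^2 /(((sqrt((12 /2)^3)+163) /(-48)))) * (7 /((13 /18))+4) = -464224 /822783+5696 * sqrt(6) /274261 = -0.51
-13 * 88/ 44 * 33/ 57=-15.05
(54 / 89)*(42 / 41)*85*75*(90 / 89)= 1301265000 / 324761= 4006.84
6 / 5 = 1.20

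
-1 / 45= -0.02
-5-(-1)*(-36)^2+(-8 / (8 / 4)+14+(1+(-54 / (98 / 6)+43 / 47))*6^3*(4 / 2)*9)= -9460949 / 2303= -4108.10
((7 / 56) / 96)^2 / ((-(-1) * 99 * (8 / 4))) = 1 / 116785152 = 0.00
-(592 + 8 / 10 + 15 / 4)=-11931 / 20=-596.55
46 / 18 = 23 / 9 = 2.56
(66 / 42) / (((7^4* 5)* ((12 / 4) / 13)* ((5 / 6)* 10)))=143 / 2100875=0.00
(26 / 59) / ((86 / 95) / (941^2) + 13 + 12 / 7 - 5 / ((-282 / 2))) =83027125965 / 2778966176878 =0.03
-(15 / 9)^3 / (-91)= 125 / 2457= 0.05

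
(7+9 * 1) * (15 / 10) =24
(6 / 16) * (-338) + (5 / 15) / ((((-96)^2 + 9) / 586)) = -14028881 / 110700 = -126.73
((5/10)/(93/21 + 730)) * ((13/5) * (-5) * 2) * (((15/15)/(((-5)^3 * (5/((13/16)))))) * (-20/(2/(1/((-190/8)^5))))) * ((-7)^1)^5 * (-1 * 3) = 7634949504/4972509749609375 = 0.00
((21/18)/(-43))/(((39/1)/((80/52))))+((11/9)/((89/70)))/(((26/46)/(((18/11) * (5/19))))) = 80880730/110596473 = 0.73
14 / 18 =7 / 9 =0.78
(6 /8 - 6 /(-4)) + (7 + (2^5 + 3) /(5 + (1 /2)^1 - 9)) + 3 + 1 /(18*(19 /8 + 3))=3499 /1548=2.26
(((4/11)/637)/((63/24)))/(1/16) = 512/147147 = 0.00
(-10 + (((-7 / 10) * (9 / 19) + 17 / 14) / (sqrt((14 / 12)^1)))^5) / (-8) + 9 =41 / 4-627238945005363 * sqrt(42) / 89213862445618750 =10.20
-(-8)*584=4672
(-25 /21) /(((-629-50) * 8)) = 25 /114072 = 0.00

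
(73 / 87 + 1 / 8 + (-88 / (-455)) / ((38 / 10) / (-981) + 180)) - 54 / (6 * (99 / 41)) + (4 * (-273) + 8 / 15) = -1121766257586503 / 1025166101960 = -1094.23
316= 316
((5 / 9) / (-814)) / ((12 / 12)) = -5 / 7326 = -0.00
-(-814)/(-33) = -74/3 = -24.67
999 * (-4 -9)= -12987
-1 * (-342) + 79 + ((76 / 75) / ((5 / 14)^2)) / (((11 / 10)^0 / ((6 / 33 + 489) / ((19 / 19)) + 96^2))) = 1598935397 / 20625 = 77524.14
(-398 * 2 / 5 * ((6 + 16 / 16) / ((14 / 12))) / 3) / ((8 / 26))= -5174 / 5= -1034.80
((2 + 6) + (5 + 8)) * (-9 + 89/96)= -5425/32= -169.53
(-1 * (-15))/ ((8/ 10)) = 75/ 4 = 18.75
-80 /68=-1.18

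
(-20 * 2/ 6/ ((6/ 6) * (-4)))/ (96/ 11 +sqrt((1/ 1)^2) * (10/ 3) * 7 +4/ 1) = 11/ 238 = 0.05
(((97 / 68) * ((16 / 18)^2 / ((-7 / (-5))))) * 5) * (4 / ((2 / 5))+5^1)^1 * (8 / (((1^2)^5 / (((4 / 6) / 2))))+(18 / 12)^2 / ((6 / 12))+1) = 679000 / 1377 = 493.10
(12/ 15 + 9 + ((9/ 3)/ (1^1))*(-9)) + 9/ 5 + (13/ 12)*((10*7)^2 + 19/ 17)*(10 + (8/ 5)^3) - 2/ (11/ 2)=3498188909/ 46750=74827.57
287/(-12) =-287/12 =-23.92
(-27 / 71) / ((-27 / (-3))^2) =-1 / 213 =-0.00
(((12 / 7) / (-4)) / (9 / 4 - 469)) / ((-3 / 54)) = -216 / 13069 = -0.02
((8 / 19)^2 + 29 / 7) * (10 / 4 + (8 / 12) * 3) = 98253 / 5054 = 19.44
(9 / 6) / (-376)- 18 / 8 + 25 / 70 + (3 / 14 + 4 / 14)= -7353 / 5264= -1.40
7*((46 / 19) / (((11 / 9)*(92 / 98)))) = 3087 / 209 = 14.77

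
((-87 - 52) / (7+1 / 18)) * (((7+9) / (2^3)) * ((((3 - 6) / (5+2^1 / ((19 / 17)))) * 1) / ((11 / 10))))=950760 / 60071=15.83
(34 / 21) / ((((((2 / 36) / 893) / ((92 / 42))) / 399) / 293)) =46650970104 / 7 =6664424300.57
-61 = -61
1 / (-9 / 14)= -14 / 9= -1.56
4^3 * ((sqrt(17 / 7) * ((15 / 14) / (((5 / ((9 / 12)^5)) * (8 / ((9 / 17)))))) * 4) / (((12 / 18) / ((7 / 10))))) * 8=19683 * sqrt(119) / 19040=11.28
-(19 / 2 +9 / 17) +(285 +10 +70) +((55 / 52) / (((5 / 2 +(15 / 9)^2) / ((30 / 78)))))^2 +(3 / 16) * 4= 124702678947 / 350557714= 355.73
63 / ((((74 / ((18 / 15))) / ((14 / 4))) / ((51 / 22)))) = 67473 / 8140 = 8.29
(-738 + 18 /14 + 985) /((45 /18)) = 3476 /35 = 99.31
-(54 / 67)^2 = -0.65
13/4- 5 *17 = -327/4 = -81.75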